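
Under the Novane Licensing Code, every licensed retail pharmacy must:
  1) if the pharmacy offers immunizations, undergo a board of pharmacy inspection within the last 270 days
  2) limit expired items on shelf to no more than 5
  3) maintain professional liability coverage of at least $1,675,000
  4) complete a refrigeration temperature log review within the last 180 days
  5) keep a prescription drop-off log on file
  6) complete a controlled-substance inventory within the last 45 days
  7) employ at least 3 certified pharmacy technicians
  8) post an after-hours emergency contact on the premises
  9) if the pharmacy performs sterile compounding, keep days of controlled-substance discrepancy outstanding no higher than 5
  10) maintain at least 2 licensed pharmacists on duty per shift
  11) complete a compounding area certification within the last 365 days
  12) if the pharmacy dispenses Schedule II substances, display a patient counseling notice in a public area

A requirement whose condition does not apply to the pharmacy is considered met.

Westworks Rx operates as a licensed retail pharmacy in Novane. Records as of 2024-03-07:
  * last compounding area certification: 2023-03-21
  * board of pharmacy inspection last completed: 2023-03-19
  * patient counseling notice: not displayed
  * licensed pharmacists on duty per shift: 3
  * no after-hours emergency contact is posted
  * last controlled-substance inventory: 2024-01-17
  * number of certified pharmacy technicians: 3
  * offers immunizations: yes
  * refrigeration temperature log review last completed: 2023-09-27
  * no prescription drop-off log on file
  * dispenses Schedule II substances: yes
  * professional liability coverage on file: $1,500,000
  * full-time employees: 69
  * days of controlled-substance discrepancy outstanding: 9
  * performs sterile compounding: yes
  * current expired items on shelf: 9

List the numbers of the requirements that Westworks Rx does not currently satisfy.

1. condition 'offers immunizations' holds; board of pharmacy inspection 354 days ago vs limit 270 → not met
2. expired items on shelf 9 > 5 → not met
3. professional liability coverage $1,500,000 < $1,675,000 → not met
4. refrigeration temperature log review 162 days ago vs limit 180 → met
5. prescription drop-off log absent → not met
6. controlled-substance inventory 50 days ago vs limit 45 → not met
7. certified pharmacy technicians 3 ≥ 3 → met
8. after-hours emergency contact absent → not met
9. condition 'performs sterile compounding' holds; days of controlled-substance discrepancy outstanding 9 > 5 → not met
10. licensed pharmacists on duty per shift 3 ≥ 2 → met
11. compounding area certification 352 days ago vs limit 365 → met
12. condition 'dispenses Schedule II substances' holds; patient counseling notice absent → not met
Not met: 1, 2, 3, 5, 6, 8, 9, 12

1, 2, 3, 5, 6, 8, 9, 12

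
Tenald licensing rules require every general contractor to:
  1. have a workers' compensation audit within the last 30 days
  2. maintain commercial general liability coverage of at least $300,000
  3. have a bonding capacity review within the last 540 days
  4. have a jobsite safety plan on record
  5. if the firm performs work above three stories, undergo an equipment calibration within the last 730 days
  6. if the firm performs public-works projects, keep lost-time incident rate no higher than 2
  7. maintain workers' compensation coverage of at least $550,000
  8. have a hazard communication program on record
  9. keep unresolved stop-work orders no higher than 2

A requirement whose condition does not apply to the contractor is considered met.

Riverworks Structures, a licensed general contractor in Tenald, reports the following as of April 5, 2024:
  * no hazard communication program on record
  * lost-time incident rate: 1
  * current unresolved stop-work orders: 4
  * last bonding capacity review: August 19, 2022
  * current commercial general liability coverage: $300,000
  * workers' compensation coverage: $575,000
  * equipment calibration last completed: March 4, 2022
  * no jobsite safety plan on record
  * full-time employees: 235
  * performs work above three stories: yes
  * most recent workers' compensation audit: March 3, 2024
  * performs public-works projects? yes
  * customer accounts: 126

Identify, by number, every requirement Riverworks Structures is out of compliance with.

1. workers' compensation audit 33 days ago vs limit 30 → not met
2. commercial general liability coverage $300,000 ≥ $300,000 → met
3. bonding capacity review 595 days ago vs limit 540 → not met
4. jobsite safety plan absent → not met
5. condition 'performs work above three stories' holds; equipment calibration 763 days ago vs limit 730 → not met
6. condition 'performs public-works projects' holds; lost-time incident rate 1 ≤ 2 → met
7. workers' compensation coverage $575,000 ≥ $550,000 → met
8. hazard communication program absent → not met
9. unresolved stop-work orders 4 > 2 → not met
Not met: 1, 3, 4, 5, 8, 9

1, 3, 4, 5, 8, 9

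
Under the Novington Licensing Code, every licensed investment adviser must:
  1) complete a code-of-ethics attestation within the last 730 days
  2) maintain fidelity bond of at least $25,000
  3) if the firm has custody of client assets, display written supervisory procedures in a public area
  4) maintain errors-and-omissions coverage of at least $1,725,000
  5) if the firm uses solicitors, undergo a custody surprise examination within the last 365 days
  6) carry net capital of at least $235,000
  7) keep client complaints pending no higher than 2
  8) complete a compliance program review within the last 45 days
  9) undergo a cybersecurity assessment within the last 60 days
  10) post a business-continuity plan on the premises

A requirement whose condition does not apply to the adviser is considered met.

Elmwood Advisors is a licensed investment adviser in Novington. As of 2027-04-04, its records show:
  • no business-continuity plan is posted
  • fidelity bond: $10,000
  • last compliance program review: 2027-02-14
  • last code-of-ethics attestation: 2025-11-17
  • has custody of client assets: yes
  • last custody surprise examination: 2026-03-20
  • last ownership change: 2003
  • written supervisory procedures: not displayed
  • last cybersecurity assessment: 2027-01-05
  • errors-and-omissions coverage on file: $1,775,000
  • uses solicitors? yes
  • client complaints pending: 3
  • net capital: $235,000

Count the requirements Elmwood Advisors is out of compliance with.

1. code-of-ethics attestation 503 days ago vs limit 730 → met
2. fidelity bond $10,000 < $25,000 → not met
3. condition 'has custody of client assets' holds; written supervisory procedures absent → not met
4. errors-and-omissions coverage $1,775,000 ≥ $1,725,000 → met
5. condition 'uses solicitors' holds; custody surprise examination 380 days ago vs limit 365 → not met
6. net capital $235,000 ≥ $235,000 → met
7. client complaints pending 3 > 2 → not met
8. compliance program review 49 days ago vs limit 45 → not met
9. cybersecurity assessment 89 days ago vs limit 60 → not met
10. business-continuity plan absent → not met
Not met: 7 of 10

7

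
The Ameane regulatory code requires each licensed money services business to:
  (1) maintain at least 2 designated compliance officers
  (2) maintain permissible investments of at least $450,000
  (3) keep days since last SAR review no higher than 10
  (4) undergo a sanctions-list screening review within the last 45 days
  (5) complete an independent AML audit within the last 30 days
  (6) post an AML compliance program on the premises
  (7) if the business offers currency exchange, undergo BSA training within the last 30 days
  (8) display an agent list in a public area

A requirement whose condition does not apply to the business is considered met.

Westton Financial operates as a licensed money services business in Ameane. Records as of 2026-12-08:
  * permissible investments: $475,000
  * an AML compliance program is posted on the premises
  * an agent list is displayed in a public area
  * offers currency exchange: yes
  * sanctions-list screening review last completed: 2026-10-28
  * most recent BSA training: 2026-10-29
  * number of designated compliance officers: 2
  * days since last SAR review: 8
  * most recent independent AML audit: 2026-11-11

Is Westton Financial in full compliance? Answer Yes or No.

1. designated compliance officers 2 ≥ 2 → met
2. permissible investments $475,000 ≥ $450,000 → met
3. days since last SAR review 8 ≤ 10 → met
4. sanctions-list screening review 41 days ago vs limit 45 → met
5. independent AML audit 27 days ago vs limit 30 → met
6. AML compliance program present → met
7. condition 'offers currency exchange' holds; BSA training 40 days ago vs limit 30 → not met
8. agent list present → met
Not met: 7

No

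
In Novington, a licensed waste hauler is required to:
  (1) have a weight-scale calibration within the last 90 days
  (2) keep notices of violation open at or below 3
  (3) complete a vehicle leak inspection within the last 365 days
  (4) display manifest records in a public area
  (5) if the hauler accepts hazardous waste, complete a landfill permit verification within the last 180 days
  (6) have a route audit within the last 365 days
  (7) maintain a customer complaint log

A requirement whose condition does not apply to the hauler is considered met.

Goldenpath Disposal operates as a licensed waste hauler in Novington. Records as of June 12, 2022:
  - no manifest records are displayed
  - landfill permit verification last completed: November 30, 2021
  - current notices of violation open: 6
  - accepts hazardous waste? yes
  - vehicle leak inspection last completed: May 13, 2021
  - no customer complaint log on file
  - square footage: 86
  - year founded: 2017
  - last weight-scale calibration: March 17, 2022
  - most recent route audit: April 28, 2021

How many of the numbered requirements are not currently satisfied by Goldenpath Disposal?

1. weight-scale calibration 87 days ago vs limit 90 → met
2. notices of violation open 6 > 3 → not met
3. vehicle leak inspection 395 days ago vs limit 365 → not met
4. manifest records absent → not met
5. condition 'accepts hazardous waste' holds; landfill permit verification 194 days ago vs limit 180 → not met
6. route audit 410 days ago vs limit 365 → not met
7. customer complaint log absent → not met
Not met: 6 of 7

6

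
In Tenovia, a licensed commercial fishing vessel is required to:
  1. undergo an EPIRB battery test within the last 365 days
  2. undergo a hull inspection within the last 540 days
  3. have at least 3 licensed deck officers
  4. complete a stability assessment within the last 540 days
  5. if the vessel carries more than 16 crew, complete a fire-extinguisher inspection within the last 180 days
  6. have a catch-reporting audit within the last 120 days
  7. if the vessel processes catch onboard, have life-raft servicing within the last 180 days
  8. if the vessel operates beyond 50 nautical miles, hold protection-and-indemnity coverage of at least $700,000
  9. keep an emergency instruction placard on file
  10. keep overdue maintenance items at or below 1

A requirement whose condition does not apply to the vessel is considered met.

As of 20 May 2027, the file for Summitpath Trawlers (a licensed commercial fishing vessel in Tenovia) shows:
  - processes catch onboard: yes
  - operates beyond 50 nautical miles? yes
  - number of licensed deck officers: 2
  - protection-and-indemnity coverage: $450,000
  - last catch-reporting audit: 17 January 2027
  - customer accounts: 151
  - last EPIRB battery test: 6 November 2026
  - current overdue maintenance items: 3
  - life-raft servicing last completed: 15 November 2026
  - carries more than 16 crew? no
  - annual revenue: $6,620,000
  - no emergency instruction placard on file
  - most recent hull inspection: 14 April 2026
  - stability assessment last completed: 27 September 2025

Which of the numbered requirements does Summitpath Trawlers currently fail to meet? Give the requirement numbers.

3, 4, 6, 7, 8, 9, 10

1. EPIRB battery test 195 days ago vs limit 365 → met
2. hull inspection 401 days ago vs limit 540 → met
3. licensed deck officers 2 < 3 → not met
4. stability assessment 600 days ago vs limit 540 → not met
5. condition 'carries more than 16 crew' does not hold → requirement n/a → met
6. catch-reporting audit 123 days ago vs limit 120 → not met
7. condition 'processes catch onboard' holds; life-raft servicing 186 days ago vs limit 180 → not met
8. condition 'operates beyond 50 nautical miles' holds; protection-and-indemnity coverage $450,000 < $700,000 → not met
9. emergency instruction placard absent → not met
10. overdue maintenance items 3 > 1 → not met
Not met: 3, 4, 6, 7, 8, 9, 10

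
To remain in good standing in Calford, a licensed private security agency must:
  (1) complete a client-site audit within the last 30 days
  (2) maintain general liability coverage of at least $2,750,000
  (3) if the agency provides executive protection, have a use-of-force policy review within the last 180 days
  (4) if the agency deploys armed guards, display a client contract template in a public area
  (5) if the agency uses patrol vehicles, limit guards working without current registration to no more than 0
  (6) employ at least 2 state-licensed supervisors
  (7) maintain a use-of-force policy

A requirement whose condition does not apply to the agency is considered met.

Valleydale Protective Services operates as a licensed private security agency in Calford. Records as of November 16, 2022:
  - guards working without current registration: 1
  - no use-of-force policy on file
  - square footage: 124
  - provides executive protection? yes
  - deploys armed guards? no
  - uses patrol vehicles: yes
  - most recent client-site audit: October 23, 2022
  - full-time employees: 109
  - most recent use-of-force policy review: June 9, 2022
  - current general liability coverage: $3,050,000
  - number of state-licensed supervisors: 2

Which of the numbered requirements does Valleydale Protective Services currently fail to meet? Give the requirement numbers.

1. client-site audit 24 days ago vs limit 30 → met
2. general liability coverage $3,050,000 ≥ $2,750,000 → met
3. condition 'provides executive protection' holds; use-of-force policy review 160 days ago vs limit 180 → met
4. condition 'deploys armed guards' does not hold → requirement n/a → met
5. condition 'uses patrol vehicles' holds; guards working without current registration 1 > 0 → not met
6. state-licensed supervisors 2 ≥ 2 → met
7. use-of-force policy absent → not met
Not met: 5, 7

5, 7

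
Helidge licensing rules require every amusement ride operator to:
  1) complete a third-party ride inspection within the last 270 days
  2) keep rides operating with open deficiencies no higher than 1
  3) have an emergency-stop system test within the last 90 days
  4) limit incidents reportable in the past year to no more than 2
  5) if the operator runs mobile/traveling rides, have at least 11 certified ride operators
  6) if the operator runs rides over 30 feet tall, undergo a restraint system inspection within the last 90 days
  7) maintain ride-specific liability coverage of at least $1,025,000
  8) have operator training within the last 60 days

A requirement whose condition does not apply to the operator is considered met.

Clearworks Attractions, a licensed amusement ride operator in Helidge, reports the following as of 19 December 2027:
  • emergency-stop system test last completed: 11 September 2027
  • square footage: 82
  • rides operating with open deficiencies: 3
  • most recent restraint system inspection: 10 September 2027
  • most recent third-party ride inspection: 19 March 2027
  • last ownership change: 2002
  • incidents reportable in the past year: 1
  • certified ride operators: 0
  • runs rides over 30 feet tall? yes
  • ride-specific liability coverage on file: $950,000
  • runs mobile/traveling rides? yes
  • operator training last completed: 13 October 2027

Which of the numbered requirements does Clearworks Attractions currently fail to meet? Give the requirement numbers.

1, 2, 3, 5, 6, 7, 8

1. third-party ride inspection 275 days ago vs limit 270 → not met
2. rides operating with open deficiencies 3 > 1 → not met
3. emergency-stop system test 99 days ago vs limit 90 → not met
4. incidents reportable in the past year 1 ≤ 2 → met
5. condition 'runs mobile/traveling rides' holds; certified ride operators 0 < 11 → not met
6. condition 'runs rides over 30 feet tall' holds; restraint system inspection 100 days ago vs limit 90 → not met
7. ride-specific liability coverage $950,000 < $1,025,000 → not met
8. operator training 67 days ago vs limit 60 → not met
Not met: 1, 2, 3, 5, 6, 7, 8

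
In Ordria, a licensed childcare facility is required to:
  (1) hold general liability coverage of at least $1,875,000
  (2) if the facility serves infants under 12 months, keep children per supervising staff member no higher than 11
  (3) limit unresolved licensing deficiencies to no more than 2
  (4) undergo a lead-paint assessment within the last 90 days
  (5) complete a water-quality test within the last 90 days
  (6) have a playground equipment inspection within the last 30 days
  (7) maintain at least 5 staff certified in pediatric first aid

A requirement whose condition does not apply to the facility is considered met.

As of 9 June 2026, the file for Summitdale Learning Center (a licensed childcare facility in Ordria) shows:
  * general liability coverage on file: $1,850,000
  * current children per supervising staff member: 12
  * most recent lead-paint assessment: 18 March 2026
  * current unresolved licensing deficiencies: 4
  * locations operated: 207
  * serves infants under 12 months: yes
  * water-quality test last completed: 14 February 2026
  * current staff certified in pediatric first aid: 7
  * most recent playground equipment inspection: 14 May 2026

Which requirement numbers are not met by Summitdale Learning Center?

1. general liability coverage $1,850,000 < $1,875,000 → not met
2. condition 'serves infants under 12 months' holds; children per supervising staff member 12 > 11 → not met
3. unresolved licensing deficiencies 4 > 2 → not met
4. lead-paint assessment 83 days ago vs limit 90 → met
5. water-quality test 115 days ago vs limit 90 → not met
6. playground equipment inspection 26 days ago vs limit 30 → met
7. staff certified in pediatric first aid 7 ≥ 5 → met
Not met: 1, 2, 3, 5

1, 2, 3, 5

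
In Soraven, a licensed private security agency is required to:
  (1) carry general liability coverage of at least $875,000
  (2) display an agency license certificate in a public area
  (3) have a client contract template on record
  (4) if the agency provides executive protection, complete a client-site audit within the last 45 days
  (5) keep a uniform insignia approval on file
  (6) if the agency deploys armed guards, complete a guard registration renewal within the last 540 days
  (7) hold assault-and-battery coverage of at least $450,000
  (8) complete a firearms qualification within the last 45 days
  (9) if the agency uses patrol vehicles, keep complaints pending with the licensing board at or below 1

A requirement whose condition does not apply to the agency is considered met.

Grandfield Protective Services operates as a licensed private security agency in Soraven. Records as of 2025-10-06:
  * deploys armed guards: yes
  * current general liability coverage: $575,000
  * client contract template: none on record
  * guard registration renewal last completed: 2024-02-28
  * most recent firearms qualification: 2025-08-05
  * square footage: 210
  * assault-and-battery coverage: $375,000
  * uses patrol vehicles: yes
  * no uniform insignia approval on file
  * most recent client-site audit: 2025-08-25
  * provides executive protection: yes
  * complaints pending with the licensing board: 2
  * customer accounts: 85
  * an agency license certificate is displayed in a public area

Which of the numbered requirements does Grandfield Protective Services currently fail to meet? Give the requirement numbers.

1, 3, 5, 6, 7, 8, 9

1. general liability coverage $575,000 < $875,000 → not met
2. agency license certificate present → met
3. client contract template absent → not met
4. condition 'provides executive protection' holds; client-site audit 42 days ago vs limit 45 → met
5. uniform insignia approval absent → not met
6. condition 'deploys armed guards' holds; guard registration renewal 586 days ago vs limit 540 → not met
7. assault-and-battery coverage $375,000 < $450,000 → not met
8. firearms qualification 62 days ago vs limit 45 → not met
9. condition 'uses patrol vehicles' holds; complaints pending with the licensing board 2 > 1 → not met
Not met: 1, 3, 5, 6, 7, 8, 9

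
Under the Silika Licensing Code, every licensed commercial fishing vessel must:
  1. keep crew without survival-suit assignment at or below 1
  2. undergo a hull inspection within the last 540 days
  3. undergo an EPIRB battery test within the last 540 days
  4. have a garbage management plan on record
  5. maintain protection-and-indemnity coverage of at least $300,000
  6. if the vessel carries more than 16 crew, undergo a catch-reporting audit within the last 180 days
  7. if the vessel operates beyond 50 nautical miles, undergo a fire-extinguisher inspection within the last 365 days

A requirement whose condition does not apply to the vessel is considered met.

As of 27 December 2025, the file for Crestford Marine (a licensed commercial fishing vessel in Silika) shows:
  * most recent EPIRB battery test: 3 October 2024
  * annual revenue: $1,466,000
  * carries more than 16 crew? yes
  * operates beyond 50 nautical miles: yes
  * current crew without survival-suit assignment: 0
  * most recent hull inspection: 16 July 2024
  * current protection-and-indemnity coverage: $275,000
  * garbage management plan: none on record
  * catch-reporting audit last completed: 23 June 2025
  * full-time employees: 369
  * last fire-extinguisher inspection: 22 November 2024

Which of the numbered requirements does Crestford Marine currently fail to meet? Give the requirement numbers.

1. crew without survival-suit assignment 0 ≤ 1 → met
2. hull inspection 529 days ago vs limit 540 → met
3. EPIRB battery test 450 days ago vs limit 540 → met
4. garbage management plan absent → not met
5. protection-and-indemnity coverage $275,000 < $300,000 → not met
6. condition 'carries more than 16 crew' holds; catch-reporting audit 187 days ago vs limit 180 → not met
7. condition 'operates beyond 50 nautical miles' holds; fire-extinguisher inspection 400 days ago vs limit 365 → not met
Not met: 4, 5, 6, 7

4, 5, 6, 7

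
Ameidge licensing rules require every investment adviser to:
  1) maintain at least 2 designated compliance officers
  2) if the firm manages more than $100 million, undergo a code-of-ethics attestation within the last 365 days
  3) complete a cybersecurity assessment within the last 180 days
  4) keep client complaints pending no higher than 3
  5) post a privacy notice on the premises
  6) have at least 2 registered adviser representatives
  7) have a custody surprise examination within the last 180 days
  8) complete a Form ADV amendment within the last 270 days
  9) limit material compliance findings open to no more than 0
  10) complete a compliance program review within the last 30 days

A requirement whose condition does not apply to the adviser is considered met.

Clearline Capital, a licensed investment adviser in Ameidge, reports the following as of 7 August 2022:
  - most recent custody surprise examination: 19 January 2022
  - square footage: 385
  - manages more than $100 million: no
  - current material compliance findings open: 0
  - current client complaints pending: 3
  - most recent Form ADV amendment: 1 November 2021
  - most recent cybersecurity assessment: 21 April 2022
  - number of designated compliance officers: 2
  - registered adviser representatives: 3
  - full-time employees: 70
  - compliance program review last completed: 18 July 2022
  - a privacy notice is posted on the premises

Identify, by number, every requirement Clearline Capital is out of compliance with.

1. designated compliance officers 2 ≥ 2 → met
2. condition 'manages more than $100 million' does not hold → requirement n/a → met
3. cybersecurity assessment 108 days ago vs limit 180 → met
4. client complaints pending 3 ≤ 3 → met
5. privacy notice present → met
6. registered adviser representatives 3 ≥ 2 → met
7. custody surprise examination 200 days ago vs limit 180 → not met
8. Form ADV amendment 279 days ago vs limit 270 → not met
9. material compliance findings open 0 ≤ 0 → met
10. compliance program review 20 days ago vs limit 30 → met
Not met: 7, 8

7, 8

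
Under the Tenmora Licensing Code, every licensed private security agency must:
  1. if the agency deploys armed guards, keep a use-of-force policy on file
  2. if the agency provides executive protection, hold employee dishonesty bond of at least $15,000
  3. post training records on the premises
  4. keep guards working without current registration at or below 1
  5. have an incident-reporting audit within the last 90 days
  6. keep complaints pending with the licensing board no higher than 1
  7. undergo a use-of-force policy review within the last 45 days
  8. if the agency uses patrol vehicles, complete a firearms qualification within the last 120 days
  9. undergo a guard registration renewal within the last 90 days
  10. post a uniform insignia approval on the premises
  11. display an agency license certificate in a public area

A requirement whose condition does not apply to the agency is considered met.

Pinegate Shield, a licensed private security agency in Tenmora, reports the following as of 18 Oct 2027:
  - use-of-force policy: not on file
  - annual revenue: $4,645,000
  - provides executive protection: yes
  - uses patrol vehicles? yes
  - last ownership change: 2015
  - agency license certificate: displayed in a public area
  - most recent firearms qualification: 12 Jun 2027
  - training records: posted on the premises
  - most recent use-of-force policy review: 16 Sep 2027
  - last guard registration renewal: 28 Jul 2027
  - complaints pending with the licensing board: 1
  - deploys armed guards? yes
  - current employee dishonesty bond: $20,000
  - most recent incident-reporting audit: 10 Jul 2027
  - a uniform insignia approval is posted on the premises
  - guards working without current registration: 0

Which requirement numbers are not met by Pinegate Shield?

1, 5, 8

1. condition 'deploys armed guards' holds; use-of-force policy absent → not met
2. condition 'provides executive protection' holds; employee dishonesty bond $20,000 ≥ $15,000 → met
3. training records present → met
4. guards working without current registration 0 ≤ 1 → met
5. incident-reporting audit 100 days ago vs limit 90 → not met
6. complaints pending with the licensing board 1 ≤ 1 → met
7. use-of-force policy review 32 days ago vs limit 45 → met
8. condition 'uses patrol vehicles' holds; firearms qualification 128 days ago vs limit 120 → not met
9. guard registration renewal 82 days ago vs limit 90 → met
10. uniform insignia approval present → met
11. agency license certificate present → met
Not met: 1, 5, 8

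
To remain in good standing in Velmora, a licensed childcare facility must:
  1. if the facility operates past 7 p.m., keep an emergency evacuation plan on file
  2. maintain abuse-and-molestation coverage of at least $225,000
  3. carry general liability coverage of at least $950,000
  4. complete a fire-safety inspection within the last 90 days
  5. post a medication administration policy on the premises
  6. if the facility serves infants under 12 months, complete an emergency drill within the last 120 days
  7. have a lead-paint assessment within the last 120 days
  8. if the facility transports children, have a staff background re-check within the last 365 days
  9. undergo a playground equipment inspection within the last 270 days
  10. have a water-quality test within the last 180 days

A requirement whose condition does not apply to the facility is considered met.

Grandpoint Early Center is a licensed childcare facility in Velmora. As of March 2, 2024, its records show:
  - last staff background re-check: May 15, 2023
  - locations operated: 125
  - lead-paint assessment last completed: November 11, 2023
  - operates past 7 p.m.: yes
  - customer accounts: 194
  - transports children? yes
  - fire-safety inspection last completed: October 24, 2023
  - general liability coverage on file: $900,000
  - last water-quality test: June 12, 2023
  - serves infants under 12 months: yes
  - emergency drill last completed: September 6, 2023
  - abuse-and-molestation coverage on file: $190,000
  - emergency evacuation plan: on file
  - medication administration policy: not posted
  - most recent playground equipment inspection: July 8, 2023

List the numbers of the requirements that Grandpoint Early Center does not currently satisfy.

2, 3, 4, 5, 6, 10

1. condition 'operates past 7 p.m.' holds; emergency evacuation plan present → met
2. abuse-and-molestation coverage $190,000 < $225,000 → not met
3. general liability coverage $900,000 < $950,000 → not met
4. fire-safety inspection 130 days ago vs limit 90 → not met
5. medication administration policy absent → not met
6. condition 'serves infants under 12 months' holds; emergency drill 178 days ago vs limit 120 → not met
7. lead-paint assessment 112 days ago vs limit 120 → met
8. condition 'transports children' holds; staff background re-check 292 days ago vs limit 365 → met
9. playground equipment inspection 238 days ago vs limit 270 → met
10. water-quality test 264 days ago vs limit 180 → not met
Not met: 2, 3, 4, 5, 6, 10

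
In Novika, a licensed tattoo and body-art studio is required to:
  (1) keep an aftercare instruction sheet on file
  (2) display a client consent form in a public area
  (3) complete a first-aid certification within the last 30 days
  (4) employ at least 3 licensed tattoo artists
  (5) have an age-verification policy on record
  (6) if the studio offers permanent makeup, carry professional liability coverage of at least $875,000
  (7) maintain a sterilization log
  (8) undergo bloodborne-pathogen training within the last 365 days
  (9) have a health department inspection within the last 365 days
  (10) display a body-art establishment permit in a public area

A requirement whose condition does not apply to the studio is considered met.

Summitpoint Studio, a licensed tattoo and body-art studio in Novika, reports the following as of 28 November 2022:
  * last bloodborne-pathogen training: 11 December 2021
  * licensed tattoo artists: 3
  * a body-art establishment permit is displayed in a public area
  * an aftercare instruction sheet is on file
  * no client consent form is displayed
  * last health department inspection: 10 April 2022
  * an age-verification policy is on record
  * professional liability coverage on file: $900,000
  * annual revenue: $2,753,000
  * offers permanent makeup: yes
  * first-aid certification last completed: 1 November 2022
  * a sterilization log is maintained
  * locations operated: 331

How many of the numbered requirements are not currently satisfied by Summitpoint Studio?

1. aftercare instruction sheet present → met
2. client consent form absent → not met
3. first-aid certification 27 days ago vs limit 30 → met
4. licensed tattoo artists 3 ≥ 3 → met
5. age-verification policy present → met
6. condition 'offers permanent makeup' holds; professional liability coverage $900,000 ≥ $875,000 → met
7. sterilization log present → met
8. bloodborne-pathogen training 352 days ago vs limit 365 → met
9. health department inspection 232 days ago vs limit 365 → met
10. body-art establishment permit present → met
Not met: 1 of 10

1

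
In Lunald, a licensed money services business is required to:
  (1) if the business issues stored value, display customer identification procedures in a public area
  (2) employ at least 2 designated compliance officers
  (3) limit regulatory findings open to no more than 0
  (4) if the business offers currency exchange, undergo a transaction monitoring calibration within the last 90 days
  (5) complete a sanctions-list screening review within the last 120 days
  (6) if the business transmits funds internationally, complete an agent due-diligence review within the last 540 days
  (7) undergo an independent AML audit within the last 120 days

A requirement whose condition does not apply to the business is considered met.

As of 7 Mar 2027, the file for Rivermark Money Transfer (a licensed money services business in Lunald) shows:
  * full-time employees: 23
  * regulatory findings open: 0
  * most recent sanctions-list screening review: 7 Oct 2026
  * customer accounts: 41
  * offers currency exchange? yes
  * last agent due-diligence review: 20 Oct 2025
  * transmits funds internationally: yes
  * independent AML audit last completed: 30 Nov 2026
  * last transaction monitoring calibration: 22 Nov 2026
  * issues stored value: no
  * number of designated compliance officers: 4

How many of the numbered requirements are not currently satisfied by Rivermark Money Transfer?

1. condition 'issues stored value' does not hold → requirement n/a → met
2. designated compliance officers 4 ≥ 2 → met
3. regulatory findings open 0 ≤ 0 → met
4. condition 'offers currency exchange' holds; transaction monitoring calibration 105 days ago vs limit 90 → not met
5. sanctions-list screening review 151 days ago vs limit 120 → not met
6. condition 'transmits funds internationally' holds; agent due-diligence review 503 days ago vs limit 540 → met
7. independent AML audit 97 days ago vs limit 120 → met
Not met: 2 of 7

2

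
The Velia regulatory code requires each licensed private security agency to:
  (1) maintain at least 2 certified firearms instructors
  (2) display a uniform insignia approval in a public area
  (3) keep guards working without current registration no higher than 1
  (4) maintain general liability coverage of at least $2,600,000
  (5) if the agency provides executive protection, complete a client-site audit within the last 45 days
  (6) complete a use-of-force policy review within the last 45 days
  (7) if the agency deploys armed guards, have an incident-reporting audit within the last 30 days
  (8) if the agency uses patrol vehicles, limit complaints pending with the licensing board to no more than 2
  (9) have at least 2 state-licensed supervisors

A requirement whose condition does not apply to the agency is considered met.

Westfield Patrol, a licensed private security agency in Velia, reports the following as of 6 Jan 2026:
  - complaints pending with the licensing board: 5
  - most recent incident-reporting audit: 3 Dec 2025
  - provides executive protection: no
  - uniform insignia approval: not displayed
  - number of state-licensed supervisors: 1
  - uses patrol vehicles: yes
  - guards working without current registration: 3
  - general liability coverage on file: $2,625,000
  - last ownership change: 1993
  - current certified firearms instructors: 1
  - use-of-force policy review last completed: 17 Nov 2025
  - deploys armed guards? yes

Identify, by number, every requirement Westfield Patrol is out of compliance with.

1, 2, 3, 6, 7, 8, 9

1. certified firearms instructors 1 < 2 → not met
2. uniform insignia approval absent → not met
3. guards working without current registration 3 > 1 → not met
4. general liability coverage $2,625,000 ≥ $2,600,000 → met
5. condition 'provides executive protection' does not hold → requirement n/a → met
6. use-of-force policy review 50 days ago vs limit 45 → not met
7. condition 'deploys armed guards' holds; incident-reporting audit 34 days ago vs limit 30 → not met
8. condition 'uses patrol vehicles' holds; complaints pending with the licensing board 5 > 2 → not met
9. state-licensed supervisors 1 < 2 → not met
Not met: 1, 2, 3, 6, 7, 8, 9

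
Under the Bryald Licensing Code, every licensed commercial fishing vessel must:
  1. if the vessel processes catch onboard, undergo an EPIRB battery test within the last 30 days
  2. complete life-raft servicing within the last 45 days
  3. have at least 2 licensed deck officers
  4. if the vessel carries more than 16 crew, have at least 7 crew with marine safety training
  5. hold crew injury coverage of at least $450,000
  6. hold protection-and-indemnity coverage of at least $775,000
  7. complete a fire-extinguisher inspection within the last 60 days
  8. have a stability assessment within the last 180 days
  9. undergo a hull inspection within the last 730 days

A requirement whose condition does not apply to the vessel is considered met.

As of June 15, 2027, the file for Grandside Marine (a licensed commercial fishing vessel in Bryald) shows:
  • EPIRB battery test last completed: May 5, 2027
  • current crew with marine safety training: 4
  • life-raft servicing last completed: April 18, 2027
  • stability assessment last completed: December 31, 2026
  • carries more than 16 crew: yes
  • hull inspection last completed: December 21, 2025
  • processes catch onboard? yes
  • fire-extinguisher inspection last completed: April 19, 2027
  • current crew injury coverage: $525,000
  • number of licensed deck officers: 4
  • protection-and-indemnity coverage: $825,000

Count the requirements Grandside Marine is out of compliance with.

1. condition 'processes catch onboard' holds; EPIRB battery test 41 days ago vs limit 30 → not met
2. life-raft servicing 58 days ago vs limit 45 → not met
3. licensed deck officers 4 ≥ 2 → met
4. condition 'carries more than 16 crew' holds; crew with marine safety training 4 < 7 → not met
5. crew injury coverage $525,000 ≥ $450,000 → met
6. protection-and-indemnity coverage $825,000 ≥ $775,000 → met
7. fire-extinguisher inspection 57 days ago vs limit 60 → met
8. stability assessment 166 days ago vs limit 180 → met
9. hull inspection 541 days ago vs limit 730 → met
Not met: 3 of 9

3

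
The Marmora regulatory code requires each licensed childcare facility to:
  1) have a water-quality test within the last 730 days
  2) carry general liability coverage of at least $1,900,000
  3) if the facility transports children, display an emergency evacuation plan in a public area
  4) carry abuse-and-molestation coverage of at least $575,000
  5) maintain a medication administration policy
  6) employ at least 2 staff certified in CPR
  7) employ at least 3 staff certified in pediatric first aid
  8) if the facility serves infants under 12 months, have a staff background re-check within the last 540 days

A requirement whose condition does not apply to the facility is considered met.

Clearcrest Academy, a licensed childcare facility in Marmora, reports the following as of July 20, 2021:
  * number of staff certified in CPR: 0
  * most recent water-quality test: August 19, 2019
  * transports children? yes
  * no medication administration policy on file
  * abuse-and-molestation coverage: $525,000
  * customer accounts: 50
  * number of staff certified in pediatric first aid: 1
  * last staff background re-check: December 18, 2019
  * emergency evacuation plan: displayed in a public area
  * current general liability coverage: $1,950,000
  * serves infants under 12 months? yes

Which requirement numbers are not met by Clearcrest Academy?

4, 5, 6, 7, 8

1. water-quality test 701 days ago vs limit 730 → met
2. general liability coverage $1,950,000 ≥ $1,900,000 → met
3. condition 'transports children' holds; emergency evacuation plan present → met
4. abuse-and-molestation coverage $525,000 < $575,000 → not met
5. medication administration policy absent → not met
6. staff certified in CPR 0 < 2 → not met
7. staff certified in pediatric first aid 1 < 3 → not met
8. condition 'serves infants under 12 months' holds; staff background re-check 580 days ago vs limit 540 → not met
Not met: 4, 5, 6, 7, 8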